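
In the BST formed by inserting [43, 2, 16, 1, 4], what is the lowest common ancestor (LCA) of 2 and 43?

Tree insertion order: [43, 2, 16, 1, 4]
Tree (level-order array): [43, 2, None, 1, 16, None, None, 4]
In a BST, the LCA of p=2, q=43 is the first node v on the
root-to-leaf path with p <= v <= q (go left if both < v, right if both > v).
Walk from root:
  at 43: 2 <= 43 <= 43, this is the LCA
LCA = 43


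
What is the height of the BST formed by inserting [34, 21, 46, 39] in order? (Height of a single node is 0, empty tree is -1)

Insertion order: [34, 21, 46, 39]
Tree (level-order array): [34, 21, 46, None, None, 39]
Compute height bottom-up (empty subtree = -1):
  height(21) = 1 + max(-1, -1) = 0
  height(39) = 1 + max(-1, -1) = 0
  height(46) = 1 + max(0, -1) = 1
  height(34) = 1 + max(0, 1) = 2
Height = 2


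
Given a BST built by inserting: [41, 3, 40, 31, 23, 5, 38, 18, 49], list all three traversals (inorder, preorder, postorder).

Tree insertion order: [41, 3, 40, 31, 23, 5, 38, 18, 49]
Tree (level-order array): [41, 3, 49, None, 40, None, None, 31, None, 23, 38, 5, None, None, None, None, 18]
Inorder (L, root, R): [3, 5, 18, 23, 31, 38, 40, 41, 49]
Preorder (root, L, R): [41, 3, 40, 31, 23, 5, 18, 38, 49]
Postorder (L, R, root): [18, 5, 23, 38, 31, 40, 3, 49, 41]


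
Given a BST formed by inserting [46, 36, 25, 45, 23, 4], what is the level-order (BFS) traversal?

Tree insertion order: [46, 36, 25, 45, 23, 4]
Tree (level-order array): [46, 36, None, 25, 45, 23, None, None, None, 4]
BFS from the root, enqueuing left then right child of each popped node:
  queue [46] -> pop 46, enqueue [36], visited so far: [46]
  queue [36] -> pop 36, enqueue [25, 45], visited so far: [46, 36]
  queue [25, 45] -> pop 25, enqueue [23], visited so far: [46, 36, 25]
  queue [45, 23] -> pop 45, enqueue [none], visited so far: [46, 36, 25, 45]
  queue [23] -> pop 23, enqueue [4], visited so far: [46, 36, 25, 45, 23]
  queue [4] -> pop 4, enqueue [none], visited so far: [46, 36, 25, 45, 23, 4]
Result: [46, 36, 25, 45, 23, 4]


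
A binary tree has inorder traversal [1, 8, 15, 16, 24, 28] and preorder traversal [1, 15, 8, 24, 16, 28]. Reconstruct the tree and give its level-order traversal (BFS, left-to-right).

Inorder:  [1, 8, 15, 16, 24, 28]
Preorder: [1, 15, 8, 24, 16, 28]
Algorithm: preorder visits root first, so consume preorder in order;
for each root, split the current inorder slice at that value into
left-subtree inorder and right-subtree inorder, then recurse.
Recursive splits:
  root=1; inorder splits into left=[], right=[8, 15, 16, 24, 28]
  root=15; inorder splits into left=[8], right=[16, 24, 28]
  root=8; inorder splits into left=[], right=[]
  root=24; inorder splits into left=[16], right=[28]
  root=16; inorder splits into left=[], right=[]
  root=28; inorder splits into left=[], right=[]
Reconstructed level-order: [1, 15, 8, 24, 16, 28]


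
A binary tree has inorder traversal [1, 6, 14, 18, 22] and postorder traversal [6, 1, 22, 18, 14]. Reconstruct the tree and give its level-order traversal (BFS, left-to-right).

Inorder:   [1, 6, 14, 18, 22]
Postorder: [6, 1, 22, 18, 14]
Algorithm: postorder visits root last, so walk postorder right-to-left;
each value is the root of the current inorder slice — split it at that
value, recurse on the right subtree first, then the left.
Recursive splits:
  root=14; inorder splits into left=[1, 6], right=[18, 22]
  root=18; inorder splits into left=[], right=[22]
  root=22; inorder splits into left=[], right=[]
  root=1; inorder splits into left=[], right=[6]
  root=6; inorder splits into left=[], right=[]
Reconstructed level-order: [14, 1, 18, 6, 22]


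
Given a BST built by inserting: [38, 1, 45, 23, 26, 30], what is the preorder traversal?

Tree insertion order: [38, 1, 45, 23, 26, 30]
Tree (level-order array): [38, 1, 45, None, 23, None, None, None, 26, None, 30]
Preorder traversal: [38, 1, 23, 26, 30, 45]


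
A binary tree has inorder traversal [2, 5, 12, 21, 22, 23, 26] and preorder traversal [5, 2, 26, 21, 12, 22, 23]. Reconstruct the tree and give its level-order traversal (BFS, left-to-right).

Inorder:  [2, 5, 12, 21, 22, 23, 26]
Preorder: [5, 2, 26, 21, 12, 22, 23]
Algorithm: preorder visits root first, so consume preorder in order;
for each root, split the current inorder slice at that value into
left-subtree inorder and right-subtree inorder, then recurse.
Recursive splits:
  root=5; inorder splits into left=[2], right=[12, 21, 22, 23, 26]
  root=2; inorder splits into left=[], right=[]
  root=26; inorder splits into left=[12, 21, 22, 23], right=[]
  root=21; inorder splits into left=[12], right=[22, 23]
  root=12; inorder splits into left=[], right=[]
  root=22; inorder splits into left=[], right=[23]
  root=23; inorder splits into left=[], right=[]
Reconstructed level-order: [5, 2, 26, 21, 12, 22, 23]


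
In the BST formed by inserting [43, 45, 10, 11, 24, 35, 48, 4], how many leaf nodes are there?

Tree built from: [43, 45, 10, 11, 24, 35, 48, 4]
Tree (level-order array): [43, 10, 45, 4, 11, None, 48, None, None, None, 24, None, None, None, 35]
Rule: A leaf has 0 children.
Per-node child counts:
  node 43: 2 child(ren)
  node 10: 2 child(ren)
  node 4: 0 child(ren)
  node 11: 1 child(ren)
  node 24: 1 child(ren)
  node 35: 0 child(ren)
  node 45: 1 child(ren)
  node 48: 0 child(ren)
Matching nodes: [4, 35, 48]
Count of leaf nodes: 3


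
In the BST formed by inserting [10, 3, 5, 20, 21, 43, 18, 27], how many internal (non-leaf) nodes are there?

Tree built from: [10, 3, 5, 20, 21, 43, 18, 27]
Tree (level-order array): [10, 3, 20, None, 5, 18, 21, None, None, None, None, None, 43, 27]
Rule: An internal node has at least one child.
Per-node child counts:
  node 10: 2 child(ren)
  node 3: 1 child(ren)
  node 5: 0 child(ren)
  node 20: 2 child(ren)
  node 18: 0 child(ren)
  node 21: 1 child(ren)
  node 43: 1 child(ren)
  node 27: 0 child(ren)
Matching nodes: [10, 3, 20, 21, 43]
Count of internal (non-leaf) nodes: 5


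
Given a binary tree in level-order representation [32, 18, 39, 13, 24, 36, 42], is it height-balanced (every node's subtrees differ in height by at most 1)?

Tree (level-order array): [32, 18, 39, 13, 24, 36, 42]
Definition: a tree is height-balanced if, at every node, |h(left) - h(right)| <= 1 (empty subtree has height -1).
Bottom-up per-node check:
  node 13: h_left=-1, h_right=-1, diff=0 [OK], height=0
  node 24: h_left=-1, h_right=-1, diff=0 [OK], height=0
  node 18: h_left=0, h_right=0, diff=0 [OK], height=1
  node 36: h_left=-1, h_right=-1, diff=0 [OK], height=0
  node 42: h_left=-1, h_right=-1, diff=0 [OK], height=0
  node 39: h_left=0, h_right=0, diff=0 [OK], height=1
  node 32: h_left=1, h_right=1, diff=0 [OK], height=2
All nodes satisfy the balance condition.
Result: Balanced


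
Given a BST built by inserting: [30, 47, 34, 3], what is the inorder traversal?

Tree insertion order: [30, 47, 34, 3]
Tree (level-order array): [30, 3, 47, None, None, 34]
Inorder traversal: [3, 30, 34, 47]


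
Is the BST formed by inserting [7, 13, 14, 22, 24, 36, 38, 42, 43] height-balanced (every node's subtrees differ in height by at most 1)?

Tree (level-order array): [7, None, 13, None, 14, None, 22, None, 24, None, 36, None, 38, None, 42, None, 43]
Definition: a tree is height-balanced if, at every node, |h(left) - h(right)| <= 1 (empty subtree has height -1).
Bottom-up per-node check:
  node 43: h_left=-1, h_right=-1, diff=0 [OK], height=0
  node 42: h_left=-1, h_right=0, diff=1 [OK], height=1
  node 38: h_left=-1, h_right=1, diff=2 [FAIL (|-1-1|=2 > 1)], height=2
  node 36: h_left=-1, h_right=2, diff=3 [FAIL (|-1-2|=3 > 1)], height=3
  node 24: h_left=-1, h_right=3, diff=4 [FAIL (|-1-3|=4 > 1)], height=4
  node 22: h_left=-1, h_right=4, diff=5 [FAIL (|-1-4|=5 > 1)], height=5
  node 14: h_left=-1, h_right=5, diff=6 [FAIL (|-1-5|=6 > 1)], height=6
  node 13: h_left=-1, h_right=6, diff=7 [FAIL (|-1-6|=7 > 1)], height=7
  node 7: h_left=-1, h_right=7, diff=8 [FAIL (|-1-7|=8 > 1)], height=8
Node 38 violates the condition: |-1 - 1| = 2 > 1.
Result: Not balanced


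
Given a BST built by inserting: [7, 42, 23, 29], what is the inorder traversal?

Tree insertion order: [7, 42, 23, 29]
Tree (level-order array): [7, None, 42, 23, None, None, 29]
Inorder traversal: [7, 23, 29, 42]


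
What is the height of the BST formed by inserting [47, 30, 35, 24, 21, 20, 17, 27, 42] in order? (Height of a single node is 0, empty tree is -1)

Insertion order: [47, 30, 35, 24, 21, 20, 17, 27, 42]
Tree (level-order array): [47, 30, None, 24, 35, 21, 27, None, 42, 20, None, None, None, None, None, 17]
Compute height bottom-up (empty subtree = -1):
  height(17) = 1 + max(-1, -1) = 0
  height(20) = 1 + max(0, -1) = 1
  height(21) = 1 + max(1, -1) = 2
  height(27) = 1 + max(-1, -1) = 0
  height(24) = 1 + max(2, 0) = 3
  height(42) = 1 + max(-1, -1) = 0
  height(35) = 1 + max(-1, 0) = 1
  height(30) = 1 + max(3, 1) = 4
  height(47) = 1 + max(4, -1) = 5
Height = 5


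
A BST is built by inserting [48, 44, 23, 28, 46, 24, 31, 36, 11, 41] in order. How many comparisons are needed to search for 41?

Search path for 41: 48 -> 44 -> 23 -> 28 -> 31 -> 36 -> 41
Found: True
Comparisons: 7


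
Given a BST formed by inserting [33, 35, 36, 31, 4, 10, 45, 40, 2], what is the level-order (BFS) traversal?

Tree insertion order: [33, 35, 36, 31, 4, 10, 45, 40, 2]
Tree (level-order array): [33, 31, 35, 4, None, None, 36, 2, 10, None, 45, None, None, None, None, 40]
BFS from the root, enqueuing left then right child of each popped node:
  queue [33] -> pop 33, enqueue [31, 35], visited so far: [33]
  queue [31, 35] -> pop 31, enqueue [4], visited so far: [33, 31]
  queue [35, 4] -> pop 35, enqueue [36], visited so far: [33, 31, 35]
  queue [4, 36] -> pop 4, enqueue [2, 10], visited so far: [33, 31, 35, 4]
  queue [36, 2, 10] -> pop 36, enqueue [45], visited so far: [33, 31, 35, 4, 36]
  queue [2, 10, 45] -> pop 2, enqueue [none], visited so far: [33, 31, 35, 4, 36, 2]
  queue [10, 45] -> pop 10, enqueue [none], visited so far: [33, 31, 35, 4, 36, 2, 10]
  queue [45] -> pop 45, enqueue [40], visited so far: [33, 31, 35, 4, 36, 2, 10, 45]
  queue [40] -> pop 40, enqueue [none], visited so far: [33, 31, 35, 4, 36, 2, 10, 45, 40]
Result: [33, 31, 35, 4, 36, 2, 10, 45, 40]


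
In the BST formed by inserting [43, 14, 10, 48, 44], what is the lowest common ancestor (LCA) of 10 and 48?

Tree insertion order: [43, 14, 10, 48, 44]
Tree (level-order array): [43, 14, 48, 10, None, 44]
In a BST, the LCA of p=10, q=48 is the first node v on the
root-to-leaf path with p <= v <= q (go left if both < v, right if both > v).
Walk from root:
  at 43: 10 <= 43 <= 48, this is the LCA
LCA = 43


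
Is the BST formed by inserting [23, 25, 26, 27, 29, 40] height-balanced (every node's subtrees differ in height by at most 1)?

Tree (level-order array): [23, None, 25, None, 26, None, 27, None, 29, None, 40]
Definition: a tree is height-balanced if, at every node, |h(left) - h(right)| <= 1 (empty subtree has height -1).
Bottom-up per-node check:
  node 40: h_left=-1, h_right=-1, diff=0 [OK], height=0
  node 29: h_left=-1, h_right=0, diff=1 [OK], height=1
  node 27: h_left=-1, h_right=1, diff=2 [FAIL (|-1-1|=2 > 1)], height=2
  node 26: h_left=-1, h_right=2, diff=3 [FAIL (|-1-2|=3 > 1)], height=3
  node 25: h_left=-1, h_right=3, diff=4 [FAIL (|-1-3|=4 > 1)], height=4
  node 23: h_left=-1, h_right=4, diff=5 [FAIL (|-1-4|=5 > 1)], height=5
Node 27 violates the condition: |-1 - 1| = 2 > 1.
Result: Not balanced


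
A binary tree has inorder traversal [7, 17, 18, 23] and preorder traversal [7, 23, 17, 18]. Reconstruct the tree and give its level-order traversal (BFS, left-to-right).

Inorder:  [7, 17, 18, 23]
Preorder: [7, 23, 17, 18]
Algorithm: preorder visits root first, so consume preorder in order;
for each root, split the current inorder slice at that value into
left-subtree inorder and right-subtree inorder, then recurse.
Recursive splits:
  root=7; inorder splits into left=[], right=[17, 18, 23]
  root=23; inorder splits into left=[17, 18], right=[]
  root=17; inorder splits into left=[], right=[18]
  root=18; inorder splits into left=[], right=[]
Reconstructed level-order: [7, 23, 17, 18]


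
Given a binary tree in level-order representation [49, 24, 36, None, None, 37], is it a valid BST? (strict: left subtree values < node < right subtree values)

Level-order array: [49, 24, 36, None, None, 37]
Validate using subtree bounds (lo, hi): at each node, require lo < value < hi,
then recurse left with hi=value and right with lo=value.
Preorder trace (stopping at first violation):
  at node 49 with bounds (-inf, +inf): OK
  at node 24 with bounds (-inf, 49): OK
  at node 36 with bounds (49, +inf): VIOLATION
Node 36 violates its bound: not (49 < 36 < +inf).
Result: Not a valid BST


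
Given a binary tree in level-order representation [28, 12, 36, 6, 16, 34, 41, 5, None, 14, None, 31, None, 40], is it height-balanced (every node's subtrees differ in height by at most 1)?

Tree (level-order array): [28, 12, 36, 6, 16, 34, 41, 5, None, 14, None, 31, None, 40]
Definition: a tree is height-balanced if, at every node, |h(left) - h(right)| <= 1 (empty subtree has height -1).
Bottom-up per-node check:
  node 5: h_left=-1, h_right=-1, diff=0 [OK], height=0
  node 6: h_left=0, h_right=-1, diff=1 [OK], height=1
  node 14: h_left=-1, h_right=-1, diff=0 [OK], height=0
  node 16: h_left=0, h_right=-1, diff=1 [OK], height=1
  node 12: h_left=1, h_right=1, diff=0 [OK], height=2
  node 31: h_left=-1, h_right=-1, diff=0 [OK], height=0
  node 34: h_left=0, h_right=-1, diff=1 [OK], height=1
  node 40: h_left=-1, h_right=-1, diff=0 [OK], height=0
  node 41: h_left=0, h_right=-1, diff=1 [OK], height=1
  node 36: h_left=1, h_right=1, diff=0 [OK], height=2
  node 28: h_left=2, h_right=2, diff=0 [OK], height=3
All nodes satisfy the balance condition.
Result: Balanced


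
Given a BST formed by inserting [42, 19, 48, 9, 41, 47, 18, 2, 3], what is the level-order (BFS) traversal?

Tree insertion order: [42, 19, 48, 9, 41, 47, 18, 2, 3]
Tree (level-order array): [42, 19, 48, 9, 41, 47, None, 2, 18, None, None, None, None, None, 3]
BFS from the root, enqueuing left then right child of each popped node:
  queue [42] -> pop 42, enqueue [19, 48], visited so far: [42]
  queue [19, 48] -> pop 19, enqueue [9, 41], visited so far: [42, 19]
  queue [48, 9, 41] -> pop 48, enqueue [47], visited so far: [42, 19, 48]
  queue [9, 41, 47] -> pop 9, enqueue [2, 18], visited so far: [42, 19, 48, 9]
  queue [41, 47, 2, 18] -> pop 41, enqueue [none], visited so far: [42, 19, 48, 9, 41]
  queue [47, 2, 18] -> pop 47, enqueue [none], visited so far: [42, 19, 48, 9, 41, 47]
  queue [2, 18] -> pop 2, enqueue [3], visited so far: [42, 19, 48, 9, 41, 47, 2]
  queue [18, 3] -> pop 18, enqueue [none], visited so far: [42, 19, 48, 9, 41, 47, 2, 18]
  queue [3] -> pop 3, enqueue [none], visited so far: [42, 19, 48, 9, 41, 47, 2, 18, 3]
Result: [42, 19, 48, 9, 41, 47, 2, 18, 3]


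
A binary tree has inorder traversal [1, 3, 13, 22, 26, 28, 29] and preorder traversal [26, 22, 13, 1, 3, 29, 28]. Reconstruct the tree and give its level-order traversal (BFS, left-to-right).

Inorder:  [1, 3, 13, 22, 26, 28, 29]
Preorder: [26, 22, 13, 1, 3, 29, 28]
Algorithm: preorder visits root first, so consume preorder in order;
for each root, split the current inorder slice at that value into
left-subtree inorder and right-subtree inorder, then recurse.
Recursive splits:
  root=26; inorder splits into left=[1, 3, 13, 22], right=[28, 29]
  root=22; inorder splits into left=[1, 3, 13], right=[]
  root=13; inorder splits into left=[1, 3], right=[]
  root=1; inorder splits into left=[], right=[3]
  root=3; inorder splits into left=[], right=[]
  root=29; inorder splits into left=[28], right=[]
  root=28; inorder splits into left=[], right=[]
Reconstructed level-order: [26, 22, 29, 13, 28, 1, 3]


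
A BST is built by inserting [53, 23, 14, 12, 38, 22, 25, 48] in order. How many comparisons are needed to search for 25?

Search path for 25: 53 -> 23 -> 38 -> 25
Found: True
Comparisons: 4


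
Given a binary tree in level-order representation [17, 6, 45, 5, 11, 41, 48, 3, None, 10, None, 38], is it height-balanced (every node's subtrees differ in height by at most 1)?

Tree (level-order array): [17, 6, 45, 5, 11, 41, 48, 3, None, 10, None, 38]
Definition: a tree is height-balanced if, at every node, |h(left) - h(right)| <= 1 (empty subtree has height -1).
Bottom-up per-node check:
  node 3: h_left=-1, h_right=-1, diff=0 [OK], height=0
  node 5: h_left=0, h_right=-1, diff=1 [OK], height=1
  node 10: h_left=-1, h_right=-1, diff=0 [OK], height=0
  node 11: h_left=0, h_right=-1, diff=1 [OK], height=1
  node 6: h_left=1, h_right=1, diff=0 [OK], height=2
  node 38: h_left=-1, h_right=-1, diff=0 [OK], height=0
  node 41: h_left=0, h_right=-1, diff=1 [OK], height=1
  node 48: h_left=-1, h_right=-1, diff=0 [OK], height=0
  node 45: h_left=1, h_right=0, diff=1 [OK], height=2
  node 17: h_left=2, h_right=2, diff=0 [OK], height=3
All nodes satisfy the balance condition.
Result: Balanced


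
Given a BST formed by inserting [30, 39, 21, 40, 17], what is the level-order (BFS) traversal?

Tree insertion order: [30, 39, 21, 40, 17]
Tree (level-order array): [30, 21, 39, 17, None, None, 40]
BFS from the root, enqueuing left then right child of each popped node:
  queue [30] -> pop 30, enqueue [21, 39], visited so far: [30]
  queue [21, 39] -> pop 21, enqueue [17], visited so far: [30, 21]
  queue [39, 17] -> pop 39, enqueue [40], visited so far: [30, 21, 39]
  queue [17, 40] -> pop 17, enqueue [none], visited so far: [30, 21, 39, 17]
  queue [40] -> pop 40, enqueue [none], visited so far: [30, 21, 39, 17, 40]
Result: [30, 21, 39, 17, 40]


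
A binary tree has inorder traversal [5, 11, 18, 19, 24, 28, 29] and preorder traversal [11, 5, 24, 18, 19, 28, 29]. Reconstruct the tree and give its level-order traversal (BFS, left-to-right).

Inorder:  [5, 11, 18, 19, 24, 28, 29]
Preorder: [11, 5, 24, 18, 19, 28, 29]
Algorithm: preorder visits root first, so consume preorder in order;
for each root, split the current inorder slice at that value into
left-subtree inorder and right-subtree inorder, then recurse.
Recursive splits:
  root=11; inorder splits into left=[5], right=[18, 19, 24, 28, 29]
  root=5; inorder splits into left=[], right=[]
  root=24; inorder splits into left=[18, 19], right=[28, 29]
  root=18; inorder splits into left=[], right=[19]
  root=19; inorder splits into left=[], right=[]
  root=28; inorder splits into left=[], right=[29]
  root=29; inorder splits into left=[], right=[]
Reconstructed level-order: [11, 5, 24, 18, 28, 19, 29]


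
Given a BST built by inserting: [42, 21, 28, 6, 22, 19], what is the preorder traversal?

Tree insertion order: [42, 21, 28, 6, 22, 19]
Tree (level-order array): [42, 21, None, 6, 28, None, 19, 22]
Preorder traversal: [42, 21, 6, 19, 28, 22]


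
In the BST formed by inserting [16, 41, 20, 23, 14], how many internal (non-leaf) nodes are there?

Tree built from: [16, 41, 20, 23, 14]
Tree (level-order array): [16, 14, 41, None, None, 20, None, None, 23]
Rule: An internal node has at least one child.
Per-node child counts:
  node 16: 2 child(ren)
  node 14: 0 child(ren)
  node 41: 1 child(ren)
  node 20: 1 child(ren)
  node 23: 0 child(ren)
Matching nodes: [16, 41, 20]
Count of internal (non-leaf) nodes: 3


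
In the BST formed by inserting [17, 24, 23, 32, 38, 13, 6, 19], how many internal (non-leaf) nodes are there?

Tree built from: [17, 24, 23, 32, 38, 13, 6, 19]
Tree (level-order array): [17, 13, 24, 6, None, 23, 32, None, None, 19, None, None, 38]
Rule: An internal node has at least one child.
Per-node child counts:
  node 17: 2 child(ren)
  node 13: 1 child(ren)
  node 6: 0 child(ren)
  node 24: 2 child(ren)
  node 23: 1 child(ren)
  node 19: 0 child(ren)
  node 32: 1 child(ren)
  node 38: 0 child(ren)
Matching nodes: [17, 13, 24, 23, 32]
Count of internal (non-leaf) nodes: 5


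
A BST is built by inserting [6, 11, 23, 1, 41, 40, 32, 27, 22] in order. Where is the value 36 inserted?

Starting tree (level order): [6, 1, 11, None, None, None, 23, 22, 41, None, None, 40, None, 32, None, 27]
Insertion path: 6 -> 11 -> 23 -> 41 -> 40 -> 32
Result: insert 36 as right child of 32
Final tree (level order): [6, 1, 11, None, None, None, 23, 22, 41, None, None, 40, None, 32, None, 27, 36]


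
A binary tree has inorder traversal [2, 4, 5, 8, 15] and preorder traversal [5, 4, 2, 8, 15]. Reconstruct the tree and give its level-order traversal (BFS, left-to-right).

Inorder:  [2, 4, 5, 8, 15]
Preorder: [5, 4, 2, 8, 15]
Algorithm: preorder visits root first, so consume preorder in order;
for each root, split the current inorder slice at that value into
left-subtree inorder and right-subtree inorder, then recurse.
Recursive splits:
  root=5; inorder splits into left=[2, 4], right=[8, 15]
  root=4; inorder splits into left=[2], right=[]
  root=2; inorder splits into left=[], right=[]
  root=8; inorder splits into left=[], right=[15]
  root=15; inorder splits into left=[], right=[]
Reconstructed level-order: [5, 4, 8, 2, 15]


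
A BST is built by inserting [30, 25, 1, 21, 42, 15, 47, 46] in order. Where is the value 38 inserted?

Starting tree (level order): [30, 25, 42, 1, None, None, 47, None, 21, 46, None, 15]
Insertion path: 30 -> 42
Result: insert 38 as left child of 42
Final tree (level order): [30, 25, 42, 1, None, 38, 47, None, 21, None, None, 46, None, 15]


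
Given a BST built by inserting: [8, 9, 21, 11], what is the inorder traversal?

Tree insertion order: [8, 9, 21, 11]
Tree (level-order array): [8, None, 9, None, 21, 11]
Inorder traversal: [8, 9, 11, 21]


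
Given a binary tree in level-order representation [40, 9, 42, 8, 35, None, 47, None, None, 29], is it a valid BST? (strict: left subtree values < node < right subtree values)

Level-order array: [40, 9, 42, 8, 35, None, 47, None, None, 29]
Validate using subtree bounds (lo, hi): at each node, require lo < value < hi,
then recurse left with hi=value and right with lo=value.
Preorder trace (stopping at first violation):
  at node 40 with bounds (-inf, +inf): OK
  at node 9 with bounds (-inf, 40): OK
  at node 8 with bounds (-inf, 9): OK
  at node 35 with bounds (9, 40): OK
  at node 29 with bounds (9, 35): OK
  at node 42 with bounds (40, +inf): OK
  at node 47 with bounds (42, +inf): OK
No violation found at any node.
Result: Valid BST


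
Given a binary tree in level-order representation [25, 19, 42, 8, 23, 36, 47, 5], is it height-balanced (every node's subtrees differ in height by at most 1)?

Tree (level-order array): [25, 19, 42, 8, 23, 36, 47, 5]
Definition: a tree is height-balanced if, at every node, |h(left) - h(right)| <= 1 (empty subtree has height -1).
Bottom-up per-node check:
  node 5: h_left=-1, h_right=-1, diff=0 [OK], height=0
  node 8: h_left=0, h_right=-1, diff=1 [OK], height=1
  node 23: h_left=-1, h_right=-1, diff=0 [OK], height=0
  node 19: h_left=1, h_right=0, diff=1 [OK], height=2
  node 36: h_left=-1, h_right=-1, diff=0 [OK], height=0
  node 47: h_left=-1, h_right=-1, diff=0 [OK], height=0
  node 42: h_left=0, h_right=0, diff=0 [OK], height=1
  node 25: h_left=2, h_right=1, diff=1 [OK], height=3
All nodes satisfy the balance condition.
Result: Balanced


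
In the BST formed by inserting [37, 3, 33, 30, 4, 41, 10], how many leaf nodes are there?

Tree built from: [37, 3, 33, 30, 4, 41, 10]
Tree (level-order array): [37, 3, 41, None, 33, None, None, 30, None, 4, None, None, 10]
Rule: A leaf has 0 children.
Per-node child counts:
  node 37: 2 child(ren)
  node 3: 1 child(ren)
  node 33: 1 child(ren)
  node 30: 1 child(ren)
  node 4: 1 child(ren)
  node 10: 0 child(ren)
  node 41: 0 child(ren)
Matching nodes: [10, 41]
Count of leaf nodes: 2


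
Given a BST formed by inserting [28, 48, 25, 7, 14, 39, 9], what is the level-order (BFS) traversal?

Tree insertion order: [28, 48, 25, 7, 14, 39, 9]
Tree (level-order array): [28, 25, 48, 7, None, 39, None, None, 14, None, None, 9]
BFS from the root, enqueuing left then right child of each popped node:
  queue [28] -> pop 28, enqueue [25, 48], visited so far: [28]
  queue [25, 48] -> pop 25, enqueue [7], visited so far: [28, 25]
  queue [48, 7] -> pop 48, enqueue [39], visited so far: [28, 25, 48]
  queue [7, 39] -> pop 7, enqueue [14], visited so far: [28, 25, 48, 7]
  queue [39, 14] -> pop 39, enqueue [none], visited so far: [28, 25, 48, 7, 39]
  queue [14] -> pop 14, enqueue [9], visited so far: [28, 25, 48, 7, 39, 14]
  queue [9] -> pop 9, enqueue [none], visited so far: [28, 25, 48, 7, 39, 14, 9]
Result: [28, 25, 48, 7, 39, 14, 9]


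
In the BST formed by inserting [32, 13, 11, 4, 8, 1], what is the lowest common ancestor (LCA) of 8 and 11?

Tree insertion order: [32, 13, 11, 4, 8, 1]
Tree (level-order array): [32, 13, None, 11, None, 4, None, 1, 8]
In a BST, the LCA of p=8, q=11 is the first node v on the
root-to-leaf path with p <= v <= q (go left if both < v, right if both > v).
Walk from root:
  at 32: both 8 and 11 < 32, go left
  at 13: both 8 and 11 < 13, go left
  at 11: 8 <= 11 <= 11, this is the LCA
LCA = 11


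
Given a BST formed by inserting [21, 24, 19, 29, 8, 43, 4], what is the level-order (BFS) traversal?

Tree insertion order: [21, 24, 19, 29, 8, 43, 4]
Tree (level-order array): [21, 19, 24, 8, None, None, 29, 4, None, None, 43]
BFS from the root, enqueuing left then right child of each popped node:
  queue [21] -> pop 21, enqueue [19, 24], visited so far: [21]
  queue [19, 24] -> pop 19, enqueue [8], visited so far: [21, 19]
  queue [24, 8] -> pop 24, enqueue [29], visited so far: [21, 19, 24]
  queue [8, 29] -> pop 8, enqueue [4], visited so far: [21, 19, 24, 8]
  queue [29, 4] -> pop 29, enqueue [43], visited so far: [21, 19, 24, 8, 29]
  queue [4, 43] -> pop 4, enqueue [none], visited so far: [21, 19, 24, 8, 29, 4]
  queue [43] -> pop 43, enqueue [none], visited so far: [21, 19, 24, 8, 29, 4, 43]
Result: [21, 19, 24, 8, 29, 4, 43]


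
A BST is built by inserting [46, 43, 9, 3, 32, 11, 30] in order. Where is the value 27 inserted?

Starting tree (level order): [46, 43, None, 9, None, 3, 32, None, None, 11, None, None, 30]
Insertion path: 46 -> 43 -> 9 -> 32 -> 11 -> 30
Result: insert 27 as left child of 30
Final tree (level order): [46, 43, None, 9, None, 3, 32, None, None, 11, None, None, 30, 27]


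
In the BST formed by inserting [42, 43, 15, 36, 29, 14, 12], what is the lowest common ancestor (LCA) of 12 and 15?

Tree insertion order: [42, 43, 15, 36, 29, 14, 12]
Tree (level-order array): [42, 15, 43, 14, 36, None, None, 12, None, 29]
In a BST, the LCA of p=12, q=15 is the first node v on the
root-to-leaf path with p <= v <= q (go left if both < v, right if both > v).
Walk from root:
  at 42: both 12 and 15 < 42, go left
  at 15: 12 <= 15 <= 15, this is the LCA
LCA = 15


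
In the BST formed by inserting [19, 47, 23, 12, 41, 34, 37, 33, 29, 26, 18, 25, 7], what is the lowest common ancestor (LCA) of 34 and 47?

Tree insertion order: [19, 47, 23, 12, 41, 34, 37, 33, 29, 26, 18, 25, 7]
Tree (level-order array): [19, 12, 47, 7, 18, 23, None, None, None, None, None, None, 41, 34, None, 33, 37, 29, None, None, None, 26, None, 25]
In a BST, the LCA of p=34, q=47 is the first node v on the
root-to-leaf path with p <= v <= q (go left if both < v, right if both > v).
Walk from root:
  at 19: both 34 and 47 > 19, go right
  at 47: 34 <= 47 <= 47, this is the LCA
LCA = 47


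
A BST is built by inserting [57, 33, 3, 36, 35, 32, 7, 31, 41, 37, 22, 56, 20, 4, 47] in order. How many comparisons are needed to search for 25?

Search path for 25: 57 -> 33 -> 3 -> 32 -> 7 -> 31 -> 22
Found: False
Comparisons: 7


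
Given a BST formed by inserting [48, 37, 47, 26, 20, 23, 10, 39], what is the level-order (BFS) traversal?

Tree insertion order: [48, 37, 47, 26, 20, 23, 10, 39]
Tree (level-order array): [48, 37, None, 26, 47, 20, None, 39, None, 10, 23]
BFS from the root, enqueuing left then right child of each popped node:
  queue [48] -> pop 48, enqueue [37], visited so far: [48]
  queue [37] -> pop 37, enqueue [26, 47], visited so far: [48, 37]
  queue [26, 47] -> pop 26, enqueue [20], visited so far: [48, 37, 26]
  queue [47, 20] -> pop 47, enqueue [39], visited so far: [48, 37, 26, 47]
  queue [20, 39] -> pop 20, enqueue [10, 23], visited so far: [48, 37, 26, 47, 20]
  queue [39, 10, 23] -> pop 39, enqueue [none], visited so far: [48, 37, 26, 47, 20, 39]
  queue [10, 23] -> pop 10, enqueue [none], visited so far: [48, 37, 26, 47, 20, 39, 10]
  queue [23] -> pop 23, enqueue [none], visited so far: [48, 37, 26, 47, 20, 39, 10, 23]
Result: [48, 37, 26, 47, 20, 39, 10, 23]


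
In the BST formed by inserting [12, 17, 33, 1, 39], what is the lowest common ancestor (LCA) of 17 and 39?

Tree insertion order: [12, 17, 33, 1, 39]
Tree (level-order array): [12, 1, 17, None, None, None, 33, None, 39]
In a BST, the LCA of p=17, q=39 is the first node v on the
root-to-leaf path with p <= v <= q (go left if both < v, right if both > v).
Walk from root:
  at 12: both 17 and 39 > 12, go right
  at 17: 17 <= 17 <= 39, this is the LCA
LCA = 17


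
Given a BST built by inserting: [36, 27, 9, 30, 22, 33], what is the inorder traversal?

Tree insertion order: [36, 27, 9, 30, 22, 33]
Tree (level-order array): [36, 27, None, 9, 30, None, 22, None, 33]
Inorder traversal: [9, 22, 27, 30, 33, 36]


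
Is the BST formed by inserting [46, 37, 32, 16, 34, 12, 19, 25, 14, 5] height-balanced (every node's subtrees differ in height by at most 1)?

Tree (level-order array): [46, 37, None, 32, None, 16, 34, 12, 19, None, None, 5, 14, None, 25]
Definition: a tree is height-balanced if, at every node, |h(left) - h(right)| <= 1 (empty subtree has height -1).
Bottom-up per-node check:
  node 5: h_left=-1, h_right=-1, diff=0 [OK], height=0
  node 14: h_left=-1, h_right=-1, diff=0 [OK], height=0
  node 12: h_left=0, h_right=0, diff=0 [OK], height=1
  node 25: h_left=-1, h_right=-1, diff=0 [OK], height=0
  node 19: h_left=-1, h_right=0, diff=1 [OK], height=1
  node 16: h_left=1, h_right=1, diff=0 [OK], height=2
  node 34: h_left=-1, h_right=-1, diff=0 [OK], height=0
  node 32: h_left=2, h_right=0, diff=2 [FAIL (|2-0|=2 > 1)], height=3
  node 37: h_left=3, h_right=-1, diff=4 [FAIL (|3--1|=4 > 1)], height=4
  node 46: h_left=4, h_right=-1, diff=5 [FAIL (|4--1|=5 > 1)], height=5
Node 32 violates the condition: |2 - 0| = 2 > 1.
Result: Not balanced


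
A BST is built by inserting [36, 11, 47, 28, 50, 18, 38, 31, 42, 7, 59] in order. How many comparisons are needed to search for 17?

Search path for 17: 36 -> 11 -> 28 -> 18
Found: False
Comparisons: 4


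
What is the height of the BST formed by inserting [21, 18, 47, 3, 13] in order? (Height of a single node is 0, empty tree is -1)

Insertion order: [21, 18, 47, 3, 13]
Tree (level-order array): [21, 18, 47, 3, None, None, None, None, 13]
Compute height bottom-up (empty subtree = -1):
  height(13) = 1 + max(-1, -1) = 0
  height(3) = 1 + max(-1, 0) = 1
  height(18) = 1 + max(1, -1) = 2
  height(47) = 1 + max(-1, -1) = 0
  height(21) = 1 + max(2, 0) = 3
Height = 3


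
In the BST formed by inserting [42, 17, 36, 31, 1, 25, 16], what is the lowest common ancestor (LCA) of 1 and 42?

Tree insertion order: [42, 17, 36, 31, 1, 25, 16]
Tree (level-order array): [42, 17, None, 1, 36, None, 16, 31, None, None, None, 25]
In a BST, the LCA of p=1, q=42 is the first node v on the
root-to-leaf path with p <= v <= q (go left if both < v, right if both > v).
Walk from root:
  at 42: 1 <= 42 <= 42, this is the LCA
LCA = 42


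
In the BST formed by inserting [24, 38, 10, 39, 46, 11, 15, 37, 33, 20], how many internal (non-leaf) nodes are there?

Tree built from: [24, 38, 10, 39, 46, 11, 15, 37, 33, 20]
Tree (level-order array): [24, 10, 38, None, 11, 37, 39, None, 15, 33, None, None, 46, None, 20]
Rule: An internal node has at least one child.
Per-node child counts:
  node 24: 2 child(ren)
  node 10: 1 child(ren)
  node 11: 1 child(ren)
  node 15: 1 child(ren)
  node 20: 0 child(ren)
  node 38: 2 child(ren)
  node 37: 1 child(ren)
  node 33: 0 child(ren)
  node 39: 1 child(ren)
  node 46: 0 child(ren)
Matching nodes: [24, 10, 11, 15, 38, 37, 39]
Count of internal (non-leaf) nodes: 7


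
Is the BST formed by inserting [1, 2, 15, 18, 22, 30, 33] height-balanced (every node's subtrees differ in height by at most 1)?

Tree (level-order array): [1, None, 2, None, 15, None, 18, None, 22, None, 30, None, 33]
Definition: a tree is height-balanced if, at every node, |h(left) - h(right)| <= 1 (empty subtree has height -1).
Bottom-up per-node check:
  node 33: h_left=-1, h_right=-1, diff=0 [OK], height=0
  node 30: h_left=-1, h_right=0, diff=1 [OK], height=1
  node 22: h_left=-1, h_right=1, diff=2 [FAIL (|-1-1|=2 > 1)], height=2
  node 18: h_left=-1, h_right=2, diff=3 [FAIL (|-1-2|=3 > 1)], height=3
  node 15: h_left=-1, h_right=3, diff=4 [FAIL (|-1-3|=4 > 1)], height=4
  node 2: h_left=-1, h_right=4, diff=5 [FAIL (|-1-4|=5 > 1)], height=5
  node 1: h_left=-1, h_right=5, diff=6 [FAIL (|-1-5|=6 > 1)], height=6
Node 22 violates the condition: |-1 - 1| = 2 > 1.
Result: Not balanced


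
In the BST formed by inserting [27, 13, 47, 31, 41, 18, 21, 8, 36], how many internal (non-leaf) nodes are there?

Tree built from: [27, 13, 47, 31, 41, 18, 21, 8, 36]
Tree (level-order array): [27, 13, 47, 8, 18, 31, None, None, None, None, 21, None, 41, None, None, 36]
Rule: An internal node has at least one child.
Per-node child counts:
  node 27: 2 child(ren)
  node 13: 2 child(ren)
  node 8: 0 child(ren)
  node 18: 1 child(ren)
  node 21: 0 child(ren)
  node 47: 1 child(ren)
  node 31: 1 child(ren)
  node 41: 1 child(ren)
  node 36: 0 child(ren)
Matching nodes: [27, 13, 18, 47, 31, 41]
Count of internal (non-leaf) nodes: 6


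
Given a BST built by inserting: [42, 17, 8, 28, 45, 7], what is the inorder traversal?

Tree insertion order: [42, 17, 8, 28, 45, 7]
Tree (level-order array): [42, 17, 45, 8, 28, None, None, 7]
Inorder traversal: [7, 8, 17, 28, 42, 45]


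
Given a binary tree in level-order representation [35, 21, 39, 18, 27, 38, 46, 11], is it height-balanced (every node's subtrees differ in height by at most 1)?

Tree (level-order array): [35, 21, 39, 18, 27, 38, 46, 11]
Definition: a tree is height-balanced if, at every node, |h(left) - h(right)| <= 1 (empty subtree has height -1).
Bottom-up per-node check:
  node 11: h_left=-1, h_right=-1, diff=0 [OK], height=0
  node 18: h_left=0, h_right=-1, diff=1 [OK], height=1
  node 27: h_left=-1, h_right=-1, diff=0 [OK], height=0
  node 21: h_left=1, h_right=0, diff=1 [OK], height=2
  node 38: h_left=-1, h_right=-1, diff=0 [OK], height=0
  node 46: h_left=-1, h_right=-1, diff=0 [OK], height=0
  node 39: h_left=0, h_right=0, diff=0 [OK], height=1
  node 35: h_left=2, h_right=1, diff=1 [OK], height=3
All nodes satisfy the balance condition.
Result: Balanced


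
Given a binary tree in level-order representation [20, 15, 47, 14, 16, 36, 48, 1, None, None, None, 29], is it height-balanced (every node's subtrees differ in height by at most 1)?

Tree (level-order array): [20, 15, 47, 14, 16, 36, 48, 1, None, None, None, 29]
Definition: a tree is height-balanced if, at every node, |h(left) - h(right)| <= 1 (empty subtree has height -1).
Bottom-up per-node check:
  node 1: h_left=-1, h_right=-1, diff=0 [OK], height=0
  node 14: h_left=0, h_right=-1, diff=1 [OK], height=1
  node 16: h_left=-1, h_right=-1, diff=0 [OK], height=0
  node 15: h_left=1, h_right=0, diff=1 [OK], height=2
  node 29: h_left=-1, h_right=-1, diff=0 [OK], height=0
  node 36: h_left=0, h_right=-1, diff=1 [OK], height=1
  node 48: h_left=-1, h_right=-1, diff=0 [OK], height=0
  node 47: h_left=1, h_right=0, diff=1 [OK], height=2
  node 20: h_left=2, h_right=2, diff=0 [OK], height=3
All nodes satisfy the balance condition.
Result: Balanced


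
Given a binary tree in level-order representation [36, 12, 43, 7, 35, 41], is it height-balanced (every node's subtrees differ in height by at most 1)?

Tree (level-order array): [36, 12, 43, 7, 35, 41]
Definition: a tree is height-balanced if, at every node, |h(left) - h(right)| <= 1 (empty subtree has height -1).
Bottom-up per-node check:
  node 7: h_left=-1, h_right=-1, diff=0 [OK], height=0
  node 35: h_left=-1, h_right=-1, diff=0 [OK], height=0
  node 12: h_left=0, h_right=0, diff=0 [OK], height=1
  node 41: h_left=-1, h_right=-1, diff=0 [OK], height=0
  node 43: h_left=0, h_right=-1, diff=1 [OK], height=1
  node 36: h_left=1, h_right=1, diff=0 [OK], height=2
All nodes satisfy the balance condition.
Result: Balanced


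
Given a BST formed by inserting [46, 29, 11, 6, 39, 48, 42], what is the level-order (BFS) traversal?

Tree insertion order: [46, 29, 11, 6, 39, 48, 42]
Tree (level-order array): [46, 29, 48, 11, 39, None, None, 6, None, None, 42]
BFS from the root, enqueuing left then right child of each popped node:
  queue [46] -> pop 46, enqueue [29, 48], visited so far: [46]
  queue [29, 48] -> pop 29, enqueue [11, 39], visited so far: [46, 29]
  queue [48, 11, 39] -> pop 48, enqueue [none], visited so far: [46, 29, 48]
  queue [11, 39] -> pop 11, enqueue [6], visited so far: [46, 29, 48, 11]
  queue [39, 6] -> pop 39, enqueue [42], visited so far: [46, 29, 48, 11, 39]
  queue [6, 42] -> pop 6, enqueue [none], visited so far: [46, 29, 48, 11, 39, 6]
  queue [42] -> pop 42, enqueue [none], visited so far: [46, 29, 48, 11, 39, 6, 42]
Result: [46, 29, 48, 11, 39, 6, 42]


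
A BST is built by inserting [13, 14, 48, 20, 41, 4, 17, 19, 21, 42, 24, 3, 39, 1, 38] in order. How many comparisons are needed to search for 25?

Search path for 25: 13 -> 14 -> 48 -> 20 -> 41 -> 21 -> 24 -> 39 -> 38
Found: False
Comparisons: 9


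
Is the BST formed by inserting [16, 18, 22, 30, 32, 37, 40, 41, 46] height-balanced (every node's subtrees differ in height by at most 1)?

Tree (level-order array): [16, None, 18, None, 22, None, 30, None, 32, None, 37, None, 40, None, 41, None, 46]
Definition: a tree is height-balanced if, at every node, |h(left) - h(right)| <= 1 (empty subtree has height -1).
Bottom-up per-node check:
  node 46: h_left=-1, h_right=-1, diff=0 [OK], height=0
  node 41: h_left=-1, h_right=0, diff=1 [OK], height=1
  node 40: h_left=-1, h_right=1, diff=2 [FAIL (|-1-1|=2 > 1)], height=2
  node 37: h_left=-1, h_right=2, diff=3 [FAIL (|-1-2|=3 > 1)], height=3
  node 32: h_left=-1, h_right=3, diff=4 [FAIL (|-1-3|=4 > 1)], height=4
  node 30: h_left=-1, h_right=4, diff=5 [FAIL (|-1-4|=5 > 1)], height=5
  node 22: h_left=-1, h_right=5, diff=6 [FAIL (|-1-5|=6 > 1)], height=6
  node 18: h_left=-1, h_right=6, diff=7 [FAIL (|-1-6|=7 > 1)], height=7
  node 16: h_left=-1, h_right=7, diff=8 [FAIL (|-1-7|=8 > 1)], height=8
Node 40 violates the condition: |-1 - 1| = 2 > 1.
Result: Not balanced


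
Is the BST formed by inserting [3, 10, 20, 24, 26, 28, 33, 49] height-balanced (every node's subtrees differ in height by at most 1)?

Tree (level-order array): [3, None, 10, None, 20, None, 24, None, 26, None, 28, None, 33, None, 49]
Definition: a tree is height-balanced if, at every node, |h(left) - h(right)| <= 1 (empty subtree has height -1).
Bottom-up per-node check:
  node 49: h_left=-1, h_right=-1, diff=0 [OK], height=0
  node 33: h_left=-1, h_right=0, diff=1 [OK], height=1
  node 28: h_left=-1, h_right=1, diff=2 [FAIL (|-1-1|=2 > 1)], height=2
  node 26: h_left=-1, h_right=2, diff=3 [FAIL (|-1-2|=3 > 1)], height=3
  node 24: h_left=-1, h_right=3, diff=4 [FAIL (|-1-3|=4 > 1)], height=4
  node 20: h_left=-1, h_right=4, diff=5 [FAIL (|-1-4|=5 > 1)], height=5
  node 10: h_left=-1, h_right=5, diff=6 [FAIL (|-1-5|=6 > 1)], height=6
  node 3: h_left=-1, h_right=6, diff=7 [FAIL (|-1-6|=7 > 1)], height=7
Node 28 violates the condition: |-1 - 1| = 2 > 1.
Result: Not balanced


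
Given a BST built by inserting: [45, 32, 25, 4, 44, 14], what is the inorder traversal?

Tree insertion order: [45, 32, 25, 4, 44, 14]
Tree (level-order array): [45, 32, None, 25, 44, 4, None, None, None, None, 14]
Inorder traversal: [4, 14, 25, 32, 44, 45]


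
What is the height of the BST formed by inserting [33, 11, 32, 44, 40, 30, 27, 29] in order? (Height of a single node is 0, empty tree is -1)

Insertion order: [33, 11, 32, 44, 40, 30, 27, 29]
Tree (level-order array): [33, 11, 44, None, 32, 40, None, 30, None, None, None, 27, None, None, 29]
Compute height bottom-up (empty subtree = -1):
  height(29) = 1 + max(-1, -1) = 0
  height(27) = 1 + max(-1, 0) = 1
  height(30) = 1 + max(1, -1) = 2
  height(32) = 1 + max(2, -1) = 3
  height(11) = 1 + max(-1, 3) = 4
  height(40) = 1 + max(-1, -1) = 0
  height(44) = 1 + max(0, -1) = 1
  height(33) = 1 + max(4, 1) = 5
Height = 5
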